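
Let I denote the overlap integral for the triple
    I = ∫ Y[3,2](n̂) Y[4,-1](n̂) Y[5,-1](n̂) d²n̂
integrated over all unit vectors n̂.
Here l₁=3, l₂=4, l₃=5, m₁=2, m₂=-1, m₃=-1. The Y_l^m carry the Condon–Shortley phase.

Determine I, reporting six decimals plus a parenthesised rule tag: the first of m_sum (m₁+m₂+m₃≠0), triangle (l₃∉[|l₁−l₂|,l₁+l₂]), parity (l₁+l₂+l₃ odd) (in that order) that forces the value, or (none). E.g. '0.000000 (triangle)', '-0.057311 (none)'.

0.138239 (none)

Rules hold: Σm=0, L=12 even, 1≤5≤7.
N = 7·9·11 = 693
Δ = 2!·4!·6!/13! = 1/180180
Racah Σ t=0..2: t=0:+1/576 t=1:−1/144 t=2:+1/576 = -1/288
⇒ 3j(3 4 5; 0 0 0)² = 20/1001, sgn +1
Racah Σ t=0..1: t=0:+1/432 t=1:−1/1152 = 5/3456
⇒ 3j(3 4 5; 2 -1 -1)² = 625/36036, sgn +1
4πI² = N·(3j₀)²·(3jₘ)² = 3125/13013
I = +1·√(0.240144/4π) = 0.13823925
No selection rule forces the value: the integral is nonzero (none).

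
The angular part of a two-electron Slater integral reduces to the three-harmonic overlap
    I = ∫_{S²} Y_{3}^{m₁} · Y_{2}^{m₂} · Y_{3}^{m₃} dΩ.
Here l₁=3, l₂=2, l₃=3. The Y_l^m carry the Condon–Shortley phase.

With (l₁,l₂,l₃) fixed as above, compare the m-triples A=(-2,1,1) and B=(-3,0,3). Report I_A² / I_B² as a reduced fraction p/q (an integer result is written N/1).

Same 3,2,3: normalisation and zero-m 3j drop out of the ratio.
A: Δ: 2! 4! 2! / 9! → 1/3780; sum: t=1:−1/48 t=2:+1/12 = 1/16; 3j²(3 2 3; -2 1 1) = Δ·Π!·Σ² = 1/28  (sign +1)
B: Δ: 2! 4! 2! / 9! → 1/3780; sum: t=2:+1/96 = 1/96; 3j²(3 2 3; -3 0 3) = Δ·Π!·Σ² = 5/84  (sign +1)
I_A²/I_B² = (1/28)/(5/84) = 3/5

3/5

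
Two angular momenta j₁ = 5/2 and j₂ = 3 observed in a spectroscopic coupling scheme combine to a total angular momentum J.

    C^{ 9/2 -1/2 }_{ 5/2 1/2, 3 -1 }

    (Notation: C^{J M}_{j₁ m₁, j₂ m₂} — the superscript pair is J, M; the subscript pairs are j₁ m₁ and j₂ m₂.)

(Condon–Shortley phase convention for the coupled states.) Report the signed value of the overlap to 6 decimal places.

+√(160/693) ≈ +0.480500

√[10·1!4!5!/11! · 3!2!2!4!4!5!] = √(92160/77)
  +(−1)^0/∏(0,1,2,2,2,3)! = 1/48  (running 1/48)
  +(−1)^1/∏(1,0,1,1,3,4)! = -1/144  (running 1/72)
⟨..|..⟩ = √(92160/77)·(1/72) = +0.480500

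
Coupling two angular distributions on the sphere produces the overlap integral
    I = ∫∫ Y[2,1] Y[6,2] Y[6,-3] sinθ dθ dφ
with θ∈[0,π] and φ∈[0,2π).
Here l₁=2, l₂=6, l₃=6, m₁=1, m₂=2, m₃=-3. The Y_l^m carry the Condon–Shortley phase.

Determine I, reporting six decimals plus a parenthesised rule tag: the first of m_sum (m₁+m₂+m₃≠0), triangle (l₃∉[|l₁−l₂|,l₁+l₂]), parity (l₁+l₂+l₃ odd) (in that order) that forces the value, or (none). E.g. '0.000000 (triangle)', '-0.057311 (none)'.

Rules hold: Σm=0, L=14 even, 4≤6≤8.
N = 5·13·13 = 845
Δ = 2!·2!·10!/15! = 1/90090
Racah Σ t=0..2: t=0:+1/69120 t=1:−1/14400 t=2:+1/69120 = -7/172800
⇒ 3j(2 6 6; 0 0 0)² = 14/715, sgn -1
Racah Σ t=0..1: t=0:+1/161280 t=1:−1/60480 = -1/96768
⇒ 3j(2 6 6; 1 2 -3)² = 15/1001, sgn +1
4πI² = N·(3j₀)²·(3jₘ)² = 30/121
I = -1·√(0.247934/4π) = -0.14046335
No selection rule forces the value: the integral is nonzero (none).

-0.140463 (none)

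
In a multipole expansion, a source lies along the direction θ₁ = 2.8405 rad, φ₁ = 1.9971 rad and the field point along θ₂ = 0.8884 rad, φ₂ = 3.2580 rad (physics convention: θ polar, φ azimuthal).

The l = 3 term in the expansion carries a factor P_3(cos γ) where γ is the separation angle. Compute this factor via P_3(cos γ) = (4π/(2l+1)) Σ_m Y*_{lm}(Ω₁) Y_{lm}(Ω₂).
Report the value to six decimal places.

Expand P_3 via completeness: Σ_{m} conj(Y_{3,m}) at Ω₁ times Y_{3,m} at Ω₂ —
  [-3]  conj(Y_{3,-3})(Ω₁) = +0.010422-0.003131i ; Y_{3,-3}(Ω₂) = -0.183241+0.066727i ; Δ = -0.001701+0.001269i
  [-2]  conj(Y_{3,-2})(Ω₁) = +0.056485+0.064638i ; Y_{3,-2}(Ω₂) = +0.377705-0.089559i ; Δ = +0.027123+0.019355i
  [-1]  conj(Y_{3,-1})(Ω₁) = -0.141100+0.310687i ; Y_{3,-1}(Ω₂) = -0.246278+0.028799i ; Δ = +0.025802-0.080579i
  [+0]  conj(Y_{3,0})(Ω₁) = -0.556055-0.000000i ; Y_{3,0}(Ω₂) = -0.238022+0.000000i ; Δ = +0.132353+0.000000i
  [+1]  conj(Y_{3,1})(Ω₁) = +0.141100+0.310687i ; Y_{3,1}(Ω₂) = +0.246278+0.028799i ; Δ = +0.025802+0.080579i
  [+2]  conj(Y_{3,2})(Ω₁) = +0.056485-0.064638i ; Y_{3,2}(Ω₂) = +0.377705+0.089559i ; Δ = +0.027123-0.019355i
  [+3]  conj(Y_{3,3})(Ω₁) = -0.010422-0.003131i ; Y_{3,3}(Ω₂) = +0.183241+0.066727i ; Δ = -0.001701-0.001269i
Σ over m = +0.234803+0.000000i; ×(4π/7) → +0.421518+0.000000i. Real part: 0.421518

0.421518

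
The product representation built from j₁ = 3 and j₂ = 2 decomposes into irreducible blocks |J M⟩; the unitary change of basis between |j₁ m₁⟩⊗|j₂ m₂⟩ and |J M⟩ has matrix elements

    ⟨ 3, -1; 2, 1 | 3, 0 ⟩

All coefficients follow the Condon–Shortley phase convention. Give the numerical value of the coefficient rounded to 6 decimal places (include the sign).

j₁+j₂−J=2  J+j₁−j₂=4  J−j₁+j₂=2  j₁+j₂+J+1=9
(j₁±m₁, j₂±m₂, J±M) = (2,4,3,1,3,3)
P² = 96/5
sum k=1..2:
  [1] −1/12 = -1/12
  [2] +1/8 = 1/8
S = 1/24
C² = P²·S² = 1/30 ; C = +0.182574

+0.182574  (= +√(1/30))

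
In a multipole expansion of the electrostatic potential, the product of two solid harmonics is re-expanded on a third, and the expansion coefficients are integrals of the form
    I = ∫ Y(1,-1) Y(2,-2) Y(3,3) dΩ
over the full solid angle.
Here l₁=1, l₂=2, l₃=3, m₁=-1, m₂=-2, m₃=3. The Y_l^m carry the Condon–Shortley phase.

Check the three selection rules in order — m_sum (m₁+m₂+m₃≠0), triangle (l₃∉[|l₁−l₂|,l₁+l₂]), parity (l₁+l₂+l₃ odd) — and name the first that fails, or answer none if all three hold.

none

Σmᵢ = 0  ✓
l₃∈[|l₁−l₂|,l₁+l₂]=[1,3], have l₃=3  ✓
Σlᵢ = 6 ⇒ even  ✓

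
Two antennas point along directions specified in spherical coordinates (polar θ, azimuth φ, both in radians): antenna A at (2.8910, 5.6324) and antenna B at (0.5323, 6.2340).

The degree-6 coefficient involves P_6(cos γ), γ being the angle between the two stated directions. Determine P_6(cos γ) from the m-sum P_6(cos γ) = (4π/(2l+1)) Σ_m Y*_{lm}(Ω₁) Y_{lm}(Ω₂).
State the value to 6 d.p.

-0.224364

Summing Y*_{l m}(θ₁,φ₁)·Y_{l m}(θ₂,φ₂) over m ∈ [−6, 6]; prefactor 4π/(2·6+1) = 0.966644:
  term(m=-6) = (-0.000001, 0.000000)   from Y*(Ω₁)=(-0.000081, 0.000078), Y(Ω₂)=(0.007898, 0.002401)
  term(m=-5) = (0.000073, 0.000010)   from Y*(Ω₁)=(0.001511, -0.000170), Y(Ω₂)=(0.047089, 0.011820)
  term(m=-4) = (-0.001583, -0.001431)   from Y*(Ω₁)=(-0.010799, -0.006450), Y(Ω₂)=(0.166365, 0.033160)
  term(m=-3) = (0.006195, 0.025987)   from Y*(Ω₁)=(0.026242, 0.065405), Y(Ω₂)=(0.374961, 0.055733)
  term(m=-2) = (0.046339, -0.120329)   from Y*(Ω₁)=(0.070175, -0.254328), Y(Ω₂)=(0.486369, 0.047999)
  term(m=-1) = (-0.079654, 0.054681)   from Y*(Ω₁)=(-0.465443, 0.354409), Y(Ω₂)=(0.164953, 0.008120)
  term(m=+0) = (-0.174844, 0.000000)   from Y*(Ω₁)=(0.447833, -0.000000), Y(Ω₂)=(-0.390423, 0.000000)
  term(m=+1) = (-0.079654, -0.054681)   from Y*(Ω₁)=(0.465443, 0.354409), Y(Ω₂)=(-0.164953, 0.008120)
  term(m=+2) = (0.046339, 0.120329)   from Y*(Ω₁)=(0.070175, 0.254328), Y(Ω₂)=(0.486369, -0.047999)
  term(m=+3) = (0.006195, -0.025987)   from Y*(Ω₁)=(-0.026242, 0.065405), Y(Ω₂)=(-0.374961, 0.055733)
  term(m=+4) = (-0.001583, 0.001431)   from Y*(Ω₁)=(-0.010799, 0.006450), Y(Ω₂)=(0.166365, -0.033160)
  term(m=+5) = (0.000073, -0.000010)   from Y*(Ω₁)=(-0.001511, -0.000170), Y(Ω₂)=(-0.047089, 0.011820)
  term(m=+6) = (-0.000001, -0.000000)   from Y*(Ω₁)=(-0.000081, -0.000078), Y(Ω₂)=(0.007898, -0.002401)
Σ over m = (-0.232106, -0.000000); ×(4π/13) → (-0.224364, -0.000000). Real part: -0.224364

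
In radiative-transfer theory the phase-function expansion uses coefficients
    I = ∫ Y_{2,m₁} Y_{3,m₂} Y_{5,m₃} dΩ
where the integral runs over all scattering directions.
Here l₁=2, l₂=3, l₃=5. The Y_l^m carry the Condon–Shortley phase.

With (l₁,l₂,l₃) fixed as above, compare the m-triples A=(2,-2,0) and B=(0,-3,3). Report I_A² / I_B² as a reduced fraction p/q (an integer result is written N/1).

5/28

Shared (l₁,l₂,l₃)=(2,3,5): N and (l;000)² cancel in I_A²/I_B².
A: Δ = 0!·4!·6!/11! = 1/2310; Racah Σ t=0..0: t=0:+1/2880 = 1/2880; ⇒ 3j(2 3 5; 2 -2 0)² = 1/462, sgn -1
B: Δ = 0!·4!·6!/11! = 1/2310; Racah Σ t=0..0: t=0:+1/2880 = 1/2880; ⇒ 3j(2 3 5; 0 -3 3)² = 2/165, sgn +1
I_A²/I_B² = (1/462)/(2/165) = 5/28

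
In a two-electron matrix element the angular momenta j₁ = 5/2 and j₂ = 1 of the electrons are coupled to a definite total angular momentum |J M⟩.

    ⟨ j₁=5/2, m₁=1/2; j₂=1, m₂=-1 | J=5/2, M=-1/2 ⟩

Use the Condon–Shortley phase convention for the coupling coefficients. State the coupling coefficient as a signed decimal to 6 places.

+√(18/35) = +0.717137

j₁+j₂−J=1  J+j₁−j₂=4  J−j₁+j₂=1  j₁+j₂+J+1=7
(j₁±m₁, j₂±m₂, J±M) = (3,2,0,2,2,3)
P² = 288/35
sum k=0..0:
  [0] +1/4 = 1/4
S = 1/4
C² = P²·S² = 18/35 ; C = +0.717137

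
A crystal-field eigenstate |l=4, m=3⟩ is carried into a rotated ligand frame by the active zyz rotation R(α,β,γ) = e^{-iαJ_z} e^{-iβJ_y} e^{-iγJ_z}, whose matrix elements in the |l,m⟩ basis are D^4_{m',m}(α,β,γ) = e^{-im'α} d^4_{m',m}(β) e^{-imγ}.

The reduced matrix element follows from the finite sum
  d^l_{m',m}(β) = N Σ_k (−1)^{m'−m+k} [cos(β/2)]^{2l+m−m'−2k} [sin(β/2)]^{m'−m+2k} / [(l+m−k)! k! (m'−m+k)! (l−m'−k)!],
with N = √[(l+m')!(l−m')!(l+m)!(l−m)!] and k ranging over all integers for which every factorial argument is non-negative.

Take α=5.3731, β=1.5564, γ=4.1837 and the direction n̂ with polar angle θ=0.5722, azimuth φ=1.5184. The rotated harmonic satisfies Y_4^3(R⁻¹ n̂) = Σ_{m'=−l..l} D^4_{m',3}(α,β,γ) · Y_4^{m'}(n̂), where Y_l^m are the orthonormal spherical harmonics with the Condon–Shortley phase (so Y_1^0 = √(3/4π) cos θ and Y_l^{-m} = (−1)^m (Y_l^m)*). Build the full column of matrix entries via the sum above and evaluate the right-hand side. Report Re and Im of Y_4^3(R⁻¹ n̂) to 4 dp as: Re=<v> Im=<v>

Need the full column D^4_{m',3} for m'=−4..4 at α=5.3731, β=1.5564, γ=4.1837.
cos(β/2)=0.712178, sin(β/2)=0.701999
d^4_{-4,3}: single k=7 term ⇒ +0.169234;  D = -0.149837+0.078670i
d^4_{-3,3}: k∈[6..7] ⇒ +0.424906 -0.058978 = +0.365928;  D = -0.333132-0.151415i
d^4_{-2,3}: k∈[5..6] ⇒ +0.691246 -0.223876 = +0.467371;  D = -0.108417-0.454622i
d^4_{-1,3}: k∈[4..5] ⇒ +0.826455 -0.481798 = +0.344656;  D = +0.215639-0.268864i
d^4_{0,3}: k∈[3..4] ⇒ +0.749923 -0.728638 = +0.021285;  D = +0.021283+0.000325i
d^4_{1,3}: k∈[2..3] ⇒ +0.510358 -0.826455 = -0.316096;  D = -0.190148-0.252509i
d^4_{2,3}: k∈[1..2] ⇒ +0.244074 -0.711439 = -0.467365;  D = +0.122247-0.451094i
d^4_{3,3}: k∈[0..1] ⇒ +0.066177 -0.450094 = -0.383916;  D = +0.354196-0.148112i
d^4_{4,3}: single k=0 term ⇒ -0.184503;  D = +0.160660+0.090716i
Y_4^{m'}(θ=0.5722,φ=1.5184) and Σ D·Y over m':
  (-0.1498+0.0787i)·(+0.0372+0.0079i)  (-0.3331-0.1514i)·(-0.0262+0.1650i)  (-0.1084-0.4546i)·(-0.3851-0.0405i)  (+0.2156-0.2689i)·(+0.0220-0.4189i)  (+0.0213+0.0003i)·(-0.0761+0.0000i)  (-0.1901-0.2525i)·(-0.0220-0.4189i)  (+0.1222-0.4511i)·(-0.3851+0.0405i)  (+0.3542-0.1481i)·(+0.0262+0.1650i)  (+0.1607+0.0907i)·(+0.0372-0.0079i)
Y_4^3(R⁻¹ n̂) = -0.148659+0.354450i

Re=-0.1487 Im=0.3545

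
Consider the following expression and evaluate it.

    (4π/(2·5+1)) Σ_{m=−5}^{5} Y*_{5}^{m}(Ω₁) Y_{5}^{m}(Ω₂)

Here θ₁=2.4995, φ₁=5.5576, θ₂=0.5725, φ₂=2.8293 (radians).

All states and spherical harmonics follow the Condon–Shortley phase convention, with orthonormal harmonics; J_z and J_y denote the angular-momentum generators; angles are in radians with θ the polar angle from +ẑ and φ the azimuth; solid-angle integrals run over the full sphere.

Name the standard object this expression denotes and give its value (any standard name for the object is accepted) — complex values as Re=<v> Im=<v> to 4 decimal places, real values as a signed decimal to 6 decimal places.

This sum is the spherical-harmonic addition theorem: it equals the Legendre polynomial P_l(cos γ) of the angle γ between the two directions.
Term-by-term m-sum for l=5 (normalisation 4π/11 = 1.142397):
  term(m=-5) = (0.000368, 0.000681)   from Y*(Ω₁)=(-0.031608, 0.016711), Y(Ω₂)=(-0.000202, -0.021655)
  term(m=-4) = (0.001322, 0.016011)   from Y*(Ω₁)=(0.146885, 0.035829), Y(Ω₂)=(0.033588, 0.100807)
  term(m=-3) = (-0.033956, 0.098838)   from Y*(Ω₁)=(-0.201956, -0.291456), Y(Ω₂)=(-0.174571, -0.237469)
  term(m=-2) = (-0.142615, 0.154875)   from Y*(Ω₁)=(-0.053680, 0.446592), Y(Ω₂)=(0.379691, 0.273702)
  term(m=-1) = (-0.031965, 0.014018)   from Y*(Ω₁)=(0.094569, -0.083883), Y(Ω₂)=(-0.262756, -0.084833)
  term(m=+0) = (-0.110265, 0.000000)   from Y*(Ω₁)=(0.372829, -0.000000), Y(Ω₂)=(-0.295753, 0.000000)
  term(m=+1) = (-0.031965, -0.014018)   from Y*(Ω₁)=(-0.094569, -0.083883), Y(Ω₂)=(0.262756, -0.084833)
  term(m=+2) = (-0.142615, -0.154875)   from Y*(Ω₁)=(-0.053680, -0.446592), Y(Ω₂)=(0.379691, -0.273702)
  term(m=+3) = (-0.033956, -0.098838)   from Y*(Ω₁)=(0.201956, -0.291456), Y(Ω₂)=(0.174571, -0.237469)
  term(m=+4) = (0.001322, -0.016011)   from Y*(Ω₁)=(0.146885, -0.035829), Y(Ω₂)=(0.033588, -0.100807)
  term(m=+5) = (0.000368, -0.000681)   from Y*(Ω₁)=(0.031608, 0.016711), Y(Ω₂)=(0.000202, -0.021655)
Accumulated sum (-0.523956, 0.000000); after 4π/(2l+1) scaling, (-0.598566, 0.000000) ⇒ P_5 = -0.598566

Legendre polynomial (addition theorem), -0.598566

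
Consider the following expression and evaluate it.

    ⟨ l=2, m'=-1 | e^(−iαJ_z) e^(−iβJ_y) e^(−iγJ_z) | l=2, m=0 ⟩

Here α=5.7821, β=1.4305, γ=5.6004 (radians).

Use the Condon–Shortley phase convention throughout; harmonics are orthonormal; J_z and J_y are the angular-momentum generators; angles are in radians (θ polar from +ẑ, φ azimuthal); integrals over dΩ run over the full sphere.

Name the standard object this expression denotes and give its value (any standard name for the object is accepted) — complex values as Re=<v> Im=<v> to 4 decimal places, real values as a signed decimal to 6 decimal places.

Wigner D-matrix element, Re=0.1487 Im=-0.0815

This is a Wigner D-matrix element — the rotation-matrix element ⟨l m'| R(α,β,γ) |l m⟩ in the angular-momentum basis.
First d^2_{-1,0}(β=1.4305), then the phase factors e^{-i(-1)α} and e^{-i(0)γ}:
Half-angle: c=0.754929, s=0.655806. N=√(1·6·2·2)=4.898979
k∈{1,2} keeps every argument non-negative
  k=1: (−1)^0·4.8990/(2)·0.7549^3·0.6558^1 = +0.691146
  k=2: (−1)^1·4.8990/(2)·0.7549^1·0.6558^3 = -0.521565
d^2_{-1,0}(1.4305) = +0.691146 -0.521565 = +0.169581
Phases: e^{-i·(-1)·5.7821}=+0.877062-0.480378i, e^{-i·(0)·5.6004}=+1.000000+0.000000i ⇒ D=+0.148733-0.081463i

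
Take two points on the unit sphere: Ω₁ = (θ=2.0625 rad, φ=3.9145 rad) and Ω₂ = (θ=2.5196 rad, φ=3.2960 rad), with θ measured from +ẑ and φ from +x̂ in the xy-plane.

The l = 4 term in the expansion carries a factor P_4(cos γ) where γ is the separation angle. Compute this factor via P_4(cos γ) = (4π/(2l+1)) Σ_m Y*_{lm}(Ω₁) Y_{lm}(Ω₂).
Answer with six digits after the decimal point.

Term-by-term m-sum for l=4 (normalisation 4π/9 = 1.396263):
  [-4]  conj(Y_{4,-4})(Ω₁) = -0.266902+0.013346i ; Y_{4,-4}(Ω₂) = +0.041580-0.029536i ; Δ = -0.010704+0.008438i
  [-3]  conj(Y_{4,-3})(Ω₁) = -0.275326+0.296774i ; Y_{4,-3}(Ω₂) = +0.180013-0.089911i ; Δ = -0.022879+0.078178i
  [-2]  conj(Y_{4,-2})(Ω₁) = +0.003639+0.145618i ; Y_{4,-2}(Ω₂) = +0.392051-0.125073i ; Δ = +0.019639+0.056634i
  [-1]  conj(Y_{4,-1})(Ω₁) = -0.202928-0.197921i ; Y_{4,-1}(Ω₂) = +0.359394-0.055938i ; Δ = -0.084003-0.059780i
  [+0]  conj(Y_{4,0})(Ω₁) = -0.206083-0.000000i ; Y_{4,0}(Ω₂) = -0.163512+0.000000i ; Δ = +0.033697+0.000000i
  [+1]  conj(Y_{4,1})(Ω₁) = +0.202928-0.197921i ; Y_{4,1}(Ω₂) = -0.359394-0.055938i ; Δ = -0.084003+0.059780i
  [+2]  conj(Y_{4,2})(Ω₁) = +0.003639-0.145618i ; Y_{4,2}(Ω₂) = +0.392051+0.125073i ; Δ = +0.019639-0.056634i
  [+3]  conj(Y_{4,3})(Ω₁) = +0.275326+0.296774i ; Y_{4,3}(Ω₂) = -0.180013-0.089911i ; Δ = -0.022879-0.078178i
  [+4]  conj(Y_{4,4})(Ω₁) = -0.266902-0.013346i ; Y_{4,4}(Ω₂) = +0.041580+0.029536i ; Δ = -0.010704-0.008438i
Total Σ_m = -0.162195-0.000000i. Multiply by 1.396263: -0.226467-0.000000i. P_4(cos γ) = -0.226467

-0.226467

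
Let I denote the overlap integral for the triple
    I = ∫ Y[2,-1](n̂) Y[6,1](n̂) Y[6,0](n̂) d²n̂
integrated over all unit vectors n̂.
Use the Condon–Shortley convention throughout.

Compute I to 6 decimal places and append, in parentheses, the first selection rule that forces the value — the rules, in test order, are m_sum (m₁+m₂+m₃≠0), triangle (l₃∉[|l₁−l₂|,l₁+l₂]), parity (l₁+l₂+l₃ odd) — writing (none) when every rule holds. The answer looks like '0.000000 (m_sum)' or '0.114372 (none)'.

m-sum 0 ✓  L=14 even ✓  4≤6≤8 ✓
Π(2lᵢ+1) = 5×13×13 = 845
triangle coeff Δ(2,6,6) = 1/90090
Σ_t [0,2]: t=0:+1/69120 t=1:−1/14400 t=2:+1/69120 = -7/172800
(3j)²=14/715 [(2 6 6; 0 0 0)], sign=-1
Σ_t [1,2]: t=1:−1/34560 t=2:+1/28800 = 1/172800
(3j)²=1/1430 [(2 6 6; -1 1 0)], sign=+1
⇒ 4πI² = 7/605
I = (-1)√(7/605/(4π)) = -0.03034355
No selection rule forces the value: the integral is nonzero (none).

-0.030344 (none)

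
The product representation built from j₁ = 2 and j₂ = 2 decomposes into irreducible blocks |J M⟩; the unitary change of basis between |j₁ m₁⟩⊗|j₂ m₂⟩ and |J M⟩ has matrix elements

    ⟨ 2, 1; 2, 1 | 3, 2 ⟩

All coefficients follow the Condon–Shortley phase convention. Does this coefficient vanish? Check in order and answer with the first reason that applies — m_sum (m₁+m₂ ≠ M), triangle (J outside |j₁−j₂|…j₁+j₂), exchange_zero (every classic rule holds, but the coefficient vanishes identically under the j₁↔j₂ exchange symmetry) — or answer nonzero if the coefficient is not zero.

m-sum: m₁+m₂ = 1+1 = 2, M = 2  ✓
triangle: |j₁−j₂| = 0 ≤ J = 3 ≤ j₁+j₂ = 4  ✓
exchange: j₁=j₂ and m₁=m₂, and (−1)^(j₁+j₂−J) = (−1)^1 = −1 forces ⟨j₁m₁;j₂m₂|JM⟩ = −⟨j₂m₂;j₁m₁|JM⟩ = −⟨j₁m₁;j₂m₂|JM⟩ ⇒ the coefficient vanishes identically
Racah sum check: Σ_k collapses to 0 ⇒ CG = 0

exchange_zero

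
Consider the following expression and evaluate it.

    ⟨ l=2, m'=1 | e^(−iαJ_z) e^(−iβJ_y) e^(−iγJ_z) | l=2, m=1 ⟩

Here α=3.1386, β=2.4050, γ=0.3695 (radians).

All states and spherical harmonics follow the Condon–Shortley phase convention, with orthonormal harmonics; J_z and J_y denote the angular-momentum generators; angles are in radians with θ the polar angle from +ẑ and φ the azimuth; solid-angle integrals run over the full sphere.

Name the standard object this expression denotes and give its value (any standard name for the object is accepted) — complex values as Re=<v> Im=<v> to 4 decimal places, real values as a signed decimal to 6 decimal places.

Wigner D-matrix element, Re=0.3003 Im=-0.1153

This is a Wigner D-matrix element — the rotation-matrix element ⟨l m'| R(α,β,γ) |l m⟩ in the angular-momentum basis.
D^2_{1,1}(3.1386,2.4050,0.3695) = e^{-i·1·3.1386}·d^2_{1,1}(2.4050)·e^{-i·1·0.3695}. Compute d first:
Half-angle: c=0.360027, s=0.932942. N=√(6·1·6·1)=6.000000
The bounds max(0,m−m')=0 and min(l+m,l−m')=1 give 2 terms
  k=0: (−1)^0·6.0000/(6)·0.3600^4·0.9329^0 = +0.016801
  k=1: (−1)^1·6.0000/(2)·0.3600^2·0.9329^2 = -0.338454
d^2_{1,1}(2.4050) = +0.016801 -0.338454 = -0.321653
D = (-0.999996-0.002993i)·(-0.321653)·(+0.932508-0.361149i) = +0.300290-0.115267i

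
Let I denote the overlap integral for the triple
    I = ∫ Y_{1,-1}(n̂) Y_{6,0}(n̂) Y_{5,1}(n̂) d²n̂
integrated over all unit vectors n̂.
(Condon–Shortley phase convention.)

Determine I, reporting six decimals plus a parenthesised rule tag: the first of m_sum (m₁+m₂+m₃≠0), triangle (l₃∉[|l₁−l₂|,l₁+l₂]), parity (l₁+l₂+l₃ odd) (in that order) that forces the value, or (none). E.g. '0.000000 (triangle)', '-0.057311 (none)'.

0.158246 (none)

Checks pass: Σm=0; 12 even; l₃=5∈[5,7].
(2·1+1)(2·6+1)(2·5+1) = 429
Δ: 2! 0! 10! / 13! → 1/858
sum: t=1:−1/14400 = -1/14400
3j²(1 6 5; 0 0 0) = Δ·Π!·Σ² = 6/143  (sign +1)
sum: t=2:+1/34560 = 1/34560
3j²(1 6 5; -1 0 1) = Δ·Π!·Σ² = 5/286  (sign +1)
combine: 4πI² = 429·6/143·5/286 = 45/143
take √, sign +1: I = 0.15824621
No selection rule forces the value: the integral is nonzero (none).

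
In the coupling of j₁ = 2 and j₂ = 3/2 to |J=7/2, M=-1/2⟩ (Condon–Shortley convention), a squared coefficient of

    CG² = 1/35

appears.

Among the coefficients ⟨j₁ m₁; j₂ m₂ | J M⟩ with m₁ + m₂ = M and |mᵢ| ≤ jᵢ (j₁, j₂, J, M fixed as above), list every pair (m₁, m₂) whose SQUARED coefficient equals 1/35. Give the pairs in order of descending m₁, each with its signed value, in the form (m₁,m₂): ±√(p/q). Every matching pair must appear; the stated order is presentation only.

(-2,3/2): +√(1/35)

Admissible pairs with m₁+m₂ = M = -1/2: (-2,3/2), (-1,1/2), (0,-1/2), (1,-3/2)
  (m₁,m₂)=(1,-3/2): CG² = 4/35, CG = +√(4/35)
  (m₁,m₂)=(0,-1/2): CG² = 18/35, CG = +√(18/35)
  (m₁,m₂)=(-1,1/2): CG² = 12/35, CG = +√(12/35)
  (m₁,m₂)=(-2,3/2): CG² = 1/35, CG = +√(1/35)   ← matches the target
Pairs with CG² = 1/35: (-2,3/2): +√(1/35)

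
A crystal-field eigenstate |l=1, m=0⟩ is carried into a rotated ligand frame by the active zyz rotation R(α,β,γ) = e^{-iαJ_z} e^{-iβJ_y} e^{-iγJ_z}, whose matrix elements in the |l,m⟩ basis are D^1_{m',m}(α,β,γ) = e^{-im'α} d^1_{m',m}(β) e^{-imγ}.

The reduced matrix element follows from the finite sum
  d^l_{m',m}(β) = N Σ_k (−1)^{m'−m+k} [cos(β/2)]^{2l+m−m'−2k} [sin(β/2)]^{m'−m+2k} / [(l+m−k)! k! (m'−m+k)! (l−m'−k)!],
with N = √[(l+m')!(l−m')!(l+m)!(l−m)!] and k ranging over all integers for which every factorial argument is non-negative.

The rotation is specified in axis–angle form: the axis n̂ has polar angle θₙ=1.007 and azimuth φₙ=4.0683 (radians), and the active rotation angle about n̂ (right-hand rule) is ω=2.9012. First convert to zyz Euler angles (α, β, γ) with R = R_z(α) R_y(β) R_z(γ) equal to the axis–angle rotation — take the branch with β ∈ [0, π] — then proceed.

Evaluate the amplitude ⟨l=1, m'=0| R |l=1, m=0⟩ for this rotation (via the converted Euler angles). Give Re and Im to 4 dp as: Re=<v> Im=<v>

Re=-0.4083 Im=0.0000

Axis–angle → zyz. n̂ = (sinθₙcosφₙ, sinθₙsinφₙ, cosθₙ) = (-0.507537, -0.675888, +0.534399), ω = 2.9012.
R = I cosω + sinω [n̂]ₓ + (1−cosω) n̂n̂ᵀ gives
  R = [-0.463464, +0.548980, -0.695573; +0.803444, -0.070732, -0.591164; -0.373737, -0.832837, -0.408292]
β = atan2(√(R₁₃²+R₂₃²), R₃₃) = 1.991379; α = atan2(R₂₃, R₁₃) mod 2π = 3.846026; γ = atan2(R₃₂, −R₃₁) mod 2π = 5.134204
D^1_{0,0}(3.8460,1.9914,5.1342) = e^{-i·0·3.8460}·d^1_{0,0}(1.9914)·e^{-i·0·5.1342}. Compute d first:
Half-angle: c=0.543924, s=0.839134. N=√(1·1·1·1)=1.000000
k: max(0,(0)−(0))=0 … min(1+(0),1−(0))=1
  k=0: (−1)^0·1.0000/(1)·0.5439^2·0.8391^0 = +0.295854
  k=1: (−1)^1·1.0000/(1)·0.5439^0·0.8391^2 = -0.704146
d^1_{0,0}(1.9914) = +0.295854 -0.704146 = -0.408292
Attach z-rotation phases: D = e^{-i(0)(3.8460)}·(-0.408292)·e^{-i(0)(5.1342)} = -0.408292+0.000000i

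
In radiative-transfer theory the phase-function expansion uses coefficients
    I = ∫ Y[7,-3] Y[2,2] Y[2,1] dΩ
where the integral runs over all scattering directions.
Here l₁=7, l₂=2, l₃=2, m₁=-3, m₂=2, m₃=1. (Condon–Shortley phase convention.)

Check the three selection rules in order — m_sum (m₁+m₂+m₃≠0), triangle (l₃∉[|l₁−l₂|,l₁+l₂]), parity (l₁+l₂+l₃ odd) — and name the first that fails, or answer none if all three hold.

triangle

m₁+m₂+m₃ = -3 + 2 + 1 = 0  ✓
triangle: need |l₁−l₂| ≤ l₃ ≤ l₁+l₂ = [5,9]; l₃=2 is outside  ✗
parity: l₁+l₂+l₃ = 11 is odd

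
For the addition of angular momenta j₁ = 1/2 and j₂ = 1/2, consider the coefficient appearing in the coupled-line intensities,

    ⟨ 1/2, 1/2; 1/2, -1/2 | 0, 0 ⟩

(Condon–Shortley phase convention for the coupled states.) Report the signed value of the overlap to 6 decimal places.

+0.707107

√[1·1!0!0!/2! · 1!0!0!1!0!0!] = √(1/2)
  +(−1)^0/∏(0,1,0,0,0,0)! = 1  (running 1)
⟨..|..⟩ = √(1/2)·(1) = +0.707107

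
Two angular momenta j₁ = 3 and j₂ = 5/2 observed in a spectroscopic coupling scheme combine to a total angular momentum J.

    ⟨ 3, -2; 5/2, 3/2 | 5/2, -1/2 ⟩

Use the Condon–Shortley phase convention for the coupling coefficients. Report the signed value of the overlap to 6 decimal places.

j₁+j₂−J=3  J+j₁−j₂=3  J−j₁+j₂=2  j₁+j₂+J+1=9
(j₁±m₁, j₂±m₂, J±M) = (1,5,4,1,2,3)
P² = 288/7
sum k=2..3:
  [2] +1/24 = 1/24
  [3] −1/12 = -1/12
S = -1/24
C² = P²·S² = 1/14 ; C = -0.267261

−√(1/14) ≈ -0.267261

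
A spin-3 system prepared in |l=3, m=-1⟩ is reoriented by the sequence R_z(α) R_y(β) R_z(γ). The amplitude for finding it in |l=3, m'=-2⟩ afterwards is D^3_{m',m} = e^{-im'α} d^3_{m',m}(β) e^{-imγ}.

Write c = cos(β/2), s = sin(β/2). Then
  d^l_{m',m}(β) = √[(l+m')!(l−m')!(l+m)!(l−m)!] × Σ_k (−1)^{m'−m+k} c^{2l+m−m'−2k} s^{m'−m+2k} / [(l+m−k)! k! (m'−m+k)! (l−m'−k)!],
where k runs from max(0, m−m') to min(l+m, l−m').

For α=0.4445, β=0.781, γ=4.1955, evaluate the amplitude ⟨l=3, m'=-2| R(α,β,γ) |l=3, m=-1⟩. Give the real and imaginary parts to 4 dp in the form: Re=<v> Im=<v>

First d^3_{-2,-1}(β=0.7810), then the phase factors e^{-i(-2)α} and e^{-i(-1)γ}:
With c≡cos(β/2)=0.924719 and s≡sin(β/2)=0.380651, N=[1·120·2·24]^{1/2}=75.894664
k∈{1,2} keeps every argument non-negative
  k=1: (−1)^0·75.8947/(24)·0.9247^5·0.3807^1 = +0.813908
  k=2: (−1)^1·75.8947/(12)·0.9247^3·0.3807^3 = -0.275829
d^3_{-2,-1}(0.7810) = +0.813908 -0.275829 = +0.538079
Attach z-rotation phases: D = e^{-i(-2)(0.4445)}·(+0.538079)·e^{-i(-1)(4.1955)} = +0.195636-0.501254i

Re=0.1956 Im=-0.5013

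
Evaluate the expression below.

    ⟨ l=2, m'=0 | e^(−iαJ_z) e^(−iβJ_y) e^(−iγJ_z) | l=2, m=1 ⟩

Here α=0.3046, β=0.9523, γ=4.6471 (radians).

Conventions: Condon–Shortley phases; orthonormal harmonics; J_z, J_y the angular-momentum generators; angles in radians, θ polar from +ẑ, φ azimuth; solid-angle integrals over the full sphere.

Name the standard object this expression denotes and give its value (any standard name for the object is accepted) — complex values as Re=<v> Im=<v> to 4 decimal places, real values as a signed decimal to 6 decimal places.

This is a Wigner D-matrix element — the rotation-matrix element ⟨l m'| R(α,β,γ) |l m⟩ in the angular-momentum basis.
D^2_{0,1}(0.3046,0.9523,4.6471) = e^{-i·0·0.3046}·d^2_{0,1}(0.9523)·e^{-i·1·4.6471}. Compute d first:
c=cos(0.952300/2)=0.888766, s=sin(0.952300/2)=0.458361; N=√[2·2·6·1]=4.898979
k∈{1,2} keeps every argument non-negative
  k=1: (−1)^0·4.8990/(2)·0.8888^3·0.4584^1 = +0.788217
  k=2: (−1)^1·4.8990/(2)·0.8888^1·0.4584^3 = -0.209646
d^2_{0,1}(0.9523) = +0.788217 -0.209646 = +0.578571
D = (+1.000000+0.000000i)·(+0.578571)·(-0.065243+0.997869i) = -0.037747+0.577339i

Wigner D-matrix element, Re=-0.0377 Im=0.5773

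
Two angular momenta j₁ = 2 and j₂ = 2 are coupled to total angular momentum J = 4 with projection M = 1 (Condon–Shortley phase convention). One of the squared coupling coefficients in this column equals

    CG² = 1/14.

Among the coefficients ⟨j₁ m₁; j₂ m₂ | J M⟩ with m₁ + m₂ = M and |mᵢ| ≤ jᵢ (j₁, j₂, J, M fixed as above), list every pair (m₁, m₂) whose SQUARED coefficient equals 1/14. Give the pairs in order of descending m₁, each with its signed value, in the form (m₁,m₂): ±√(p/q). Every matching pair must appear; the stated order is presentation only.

(2,-1): +√(1/14); (-1,2): +√(1/14)

Admissible pairs with m₁+m₂ = M = 1: (-1,2), (0,1), (1,0), (2,-1)
  (m₁,m₂)=(2,-1): CG² = 1/14, CG = +√(1/14)   ← matches the target
  (m₁,m₂)=(1,0): CG² = 3/7, CG = +√(3/7)
  (m₁,m₂)=(0,1): CG² = 3/7, CG = +√(3/7)
  (m₁,m₂)=(-1,2): CG² = 1/14, CG = +√(1/14)   ← matches the target
Pairs with CG² = 1/14: (2,-1): +√(1/14); (-1,2): +√(1/14)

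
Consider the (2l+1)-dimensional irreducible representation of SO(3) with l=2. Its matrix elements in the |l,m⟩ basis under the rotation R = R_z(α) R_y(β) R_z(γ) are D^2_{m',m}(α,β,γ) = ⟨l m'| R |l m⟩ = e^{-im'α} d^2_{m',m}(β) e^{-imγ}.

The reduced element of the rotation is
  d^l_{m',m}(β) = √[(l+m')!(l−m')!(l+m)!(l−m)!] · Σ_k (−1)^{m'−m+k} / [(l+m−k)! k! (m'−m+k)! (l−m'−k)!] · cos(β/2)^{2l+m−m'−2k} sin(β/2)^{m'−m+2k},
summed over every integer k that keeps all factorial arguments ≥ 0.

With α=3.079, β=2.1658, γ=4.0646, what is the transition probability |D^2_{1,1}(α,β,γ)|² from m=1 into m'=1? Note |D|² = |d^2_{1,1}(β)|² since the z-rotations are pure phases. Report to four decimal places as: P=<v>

First d^2_{1,1}(β=2.1658), then the phase factors e^{-i(1)α} and e^{-i(1)γ}:
Half-angle: c=0.468769, s=0.883321. N=√(6·1·6·1)=6.000000
The bounds max(0,m−m')=0 and min(l+m,l−m')=1 give 2 terms
  k=0: (−1)^0·6.0000/(6)·0.4688^4·0.8833^0 = +0.048287
  k=1: (−1)^1·6.0000/(2)·0.4688^2·0.8833^2 = -0.514370
d^2_{1,1}(2.1658) = +0.048287 -0.514370 = -0.466082
|D^2_{1,1}|² = |d^2_{1,1}(β)|² = (-0.466082)² = 0.217233 (the z-rotation phases have unit modulus)

P=0.2172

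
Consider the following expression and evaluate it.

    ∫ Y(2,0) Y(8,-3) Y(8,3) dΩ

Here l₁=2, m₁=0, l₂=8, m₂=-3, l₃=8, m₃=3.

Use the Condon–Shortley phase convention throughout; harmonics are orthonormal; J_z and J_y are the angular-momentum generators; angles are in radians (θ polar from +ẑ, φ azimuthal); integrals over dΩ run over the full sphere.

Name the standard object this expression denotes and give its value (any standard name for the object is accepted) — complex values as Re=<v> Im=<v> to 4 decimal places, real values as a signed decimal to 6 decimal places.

This is a Gaunt coefficient — the integral of a triple product of spherical harmonics over the sphere.
Rules hold: Σm=0, L=18 even, 6≤8≤10.
N = 5·17·17 = 1445
Δ = 2!·2!·14!/19! = 1/348840
Racah Σ t=0..2: t=0:+1/116121600 t=1:−1/25401600 t=2:+1/116121600 = -1/45158400
⇒ 3j(2 8 8; 0 0 0)² = 24/1615, sgn -1
Racah Σ t=0..2: t=0:+1/174182400 t=1:−1/87091200 t=2:+1/958003200 = -1/212889600
⇒ 3j(2 8 8; 0 -3 3)² = 15/2584, sgn +1
4πI² = N·(3j₀)²·(3jₘ)² = 45/361
I = -1·√(0.124654/4π) = -0.09959734

Gaunt coefficient, -0.099597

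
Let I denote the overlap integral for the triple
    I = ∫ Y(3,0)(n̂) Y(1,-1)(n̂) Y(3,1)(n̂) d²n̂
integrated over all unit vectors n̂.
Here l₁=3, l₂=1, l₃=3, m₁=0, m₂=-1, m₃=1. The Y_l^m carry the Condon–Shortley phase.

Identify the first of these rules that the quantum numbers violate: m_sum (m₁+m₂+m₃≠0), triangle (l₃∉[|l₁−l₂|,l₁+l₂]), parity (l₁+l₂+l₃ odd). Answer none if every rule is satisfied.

m₁+m₂+m₃ = 0 − 1 + 1 = 0  ✓
triangle: |3−1|=2 ≤ l₃=3 ≤ 3+1=4  ✓
parity: l₁+l₂+l₃ = 7 is odd  ✗

parity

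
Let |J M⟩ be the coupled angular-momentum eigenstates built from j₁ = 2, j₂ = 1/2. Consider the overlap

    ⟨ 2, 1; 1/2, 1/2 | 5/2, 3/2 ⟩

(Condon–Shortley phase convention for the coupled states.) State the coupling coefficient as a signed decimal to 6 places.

√[6·0!4!1!/6! · 3!1!1!0!4!1!] = √(144/5)
  +(−1)^0/∏(0,0,1,1,3,0)! = 1/6  (running 1/6)
⟨..|..⟩ = √(144/5)·(1/6) = +0.894427

+√(4/5) ≈ +0.894427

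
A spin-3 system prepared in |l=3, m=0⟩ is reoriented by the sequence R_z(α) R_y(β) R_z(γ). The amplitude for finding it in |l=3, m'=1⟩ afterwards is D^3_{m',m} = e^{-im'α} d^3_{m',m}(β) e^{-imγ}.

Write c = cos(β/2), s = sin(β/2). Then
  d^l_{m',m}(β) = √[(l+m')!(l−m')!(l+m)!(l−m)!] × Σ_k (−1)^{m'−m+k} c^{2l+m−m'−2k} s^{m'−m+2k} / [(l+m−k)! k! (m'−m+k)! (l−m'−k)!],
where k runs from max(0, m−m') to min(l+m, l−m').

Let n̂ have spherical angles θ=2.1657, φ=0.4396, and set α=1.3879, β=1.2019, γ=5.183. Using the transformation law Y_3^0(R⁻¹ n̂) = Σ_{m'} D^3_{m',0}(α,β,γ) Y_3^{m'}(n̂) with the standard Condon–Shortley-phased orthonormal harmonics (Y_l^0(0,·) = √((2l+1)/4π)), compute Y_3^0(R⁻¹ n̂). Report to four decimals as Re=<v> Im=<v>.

Need the full column D^3_{m',0} for m'=−3..3 at α=1.3879, β=1.2019, γ=5.1830.
cos(β/2)=0.824799, sin(β/2)=0.565426
d^3_{-3,0}: single k=3 term ⇒ +0.453615;  D = -0.236591-0.387028i
d^3_{-2,0}: k∈[2..3] ⇒ +0.810410 -0.380856 = +0.429554;  D = -0.401135+0.153647i
d^3_{-1,0}: k∈[1..3] ⇒ +0.747665 -1.054105 +0.165127 = -0.141313;  D = -0.025702-0.138957i
d^3_{0,0}: k∈[0..3] ⇒ +0.314839 -1.331639 +0.625810 -0.032678 = -0.423669;  D = -0.423669+0.000000i
d^3_{1,0}: k∈[0..2] ⇒ -0.747665 +1.054105 -0.165127 = +0.141313;  D = +0.025702-0.138957i
d^3_{2,0}: k∈[0..1] ⇒ +0.810410 -0.380856 = +0.429554;  D = -0.401135-0.153647i
d^3_{3,0}: single k=0 term ⇒ -0.453615;  D = +0.236591-0.387028i
Y_3^{m'}(θ=2.1657,φ=0.4396) and Σ D·Y over m':
  (-0.2366-0.3870i)·(+0.0591-0.2295i)  (-0.4011+0.1536i)·(-0.2506+0.3026i)  (-0.0257-0.1390i)·(+0.1382-0.0650i)  (-0.4237+0.0000i)·(+0.2990+0.0000i)  (+0.0257-0.1390i)·(-0.1382-0.0650i)  (-0.4011-0.1536i)·(-0.2506-0.3026i)  (+0.2366-0.3870i)·(-0.0591-0.2295i)
Y_3^0(R⁻¹ n̂) = -0.249436+0.000000i

Re=-0.2494 Im=0.0000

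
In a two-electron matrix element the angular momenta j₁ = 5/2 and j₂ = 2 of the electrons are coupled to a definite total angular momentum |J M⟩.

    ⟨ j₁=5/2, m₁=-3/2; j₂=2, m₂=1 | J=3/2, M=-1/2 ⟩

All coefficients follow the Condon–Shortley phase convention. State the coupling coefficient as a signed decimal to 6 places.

+√(2/105) ≈ +0.138013

j₁+j₂−J=3  J+j₁−j₂=2  J−j₁+j₂=1  j₁+j₂+J+1=7
(j₁±m₁, j₂±m₂, J±M) = (1,4,3,1,1,2)
P² = 96/35
sum k=2..3:
  [2] +1/4 = 1/4
  [3] −1/6 = -1/6
S = 1/12
C² = P²·S² = 2/105 ; C = +0.138013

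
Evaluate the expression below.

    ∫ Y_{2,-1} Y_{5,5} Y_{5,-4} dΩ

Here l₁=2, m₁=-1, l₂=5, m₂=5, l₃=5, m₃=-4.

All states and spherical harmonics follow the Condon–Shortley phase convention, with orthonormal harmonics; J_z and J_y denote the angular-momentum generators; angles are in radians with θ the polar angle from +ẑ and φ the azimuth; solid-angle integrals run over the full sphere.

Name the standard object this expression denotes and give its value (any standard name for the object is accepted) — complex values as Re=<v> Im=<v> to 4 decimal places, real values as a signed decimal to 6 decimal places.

Gaunt coefficient, -0.187924

This is a Gaunt coefficient — the integral of a triple product of spherical harmonics over the sphere.
Rules hold: Σm=0, L=12 even, 3≤5≤7.
N = 5·11·11 = 605
Δ = 2!·2!·8!/13! = 1/38610
Racah Σ t=0..2: t=0:+1/2880 t=1:−1/576 t=2:+1/2880 = -1/960
⇒ 3j(2 5 5; 0 0 0)² = 10/429, sgn +1
Racah Σ t=2..2: t=2:+1/80640 = 1/80640
⇒ 3j(2 5 5; -1 5 -4)² = 9/286, sgn -1
4πI² = N·(3j₀)²·(3jₘ)² = 75/169
I = -1·√(0.443787/4π) = -0.18792404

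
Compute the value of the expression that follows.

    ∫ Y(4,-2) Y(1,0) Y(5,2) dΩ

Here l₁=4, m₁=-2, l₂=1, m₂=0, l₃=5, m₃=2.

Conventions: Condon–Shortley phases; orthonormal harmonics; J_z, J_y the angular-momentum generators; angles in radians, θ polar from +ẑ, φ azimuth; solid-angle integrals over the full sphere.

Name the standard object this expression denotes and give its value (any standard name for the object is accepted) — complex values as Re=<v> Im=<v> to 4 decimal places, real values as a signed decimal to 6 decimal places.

This is a Gaunt coefficient — the integral of a triple product of spherical harmonics over the sphere.
Checks pass: Σm=0; 10 even; l₃=5∈[3,5].
(2·4+1)(2·1+1)(2·5+1) = 297
Δ: 0! 8! 2! / 11! → 1/495
sum: t=0:+1/576 = 1/576
3j²(4 1 5; 0 0 0) = Δ·Π!·Σ² = 5/99  (sign -1)
sum: t=0:+1/1440 = 1/1440
3j²(4 1 5; -2 0 2) = Δ·Π!·Σ² = 7/165  (sign -1)
combine: 4πI² = 297·5/99·7/165 = 7/11
take √, sign +1: I = 0.22503380

Gaunt coefficient, +0.225034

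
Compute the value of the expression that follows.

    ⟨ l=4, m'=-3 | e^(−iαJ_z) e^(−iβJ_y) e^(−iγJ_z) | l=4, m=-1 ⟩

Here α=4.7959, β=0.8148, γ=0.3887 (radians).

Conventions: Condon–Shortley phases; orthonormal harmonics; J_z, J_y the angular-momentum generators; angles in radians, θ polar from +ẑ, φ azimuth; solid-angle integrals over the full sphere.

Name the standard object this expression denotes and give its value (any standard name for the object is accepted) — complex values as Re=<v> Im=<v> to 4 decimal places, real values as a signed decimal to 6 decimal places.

Wigner D-matrix element, Re=-0.3071 Im=0.4132

This is a Wigner D-matrix element — the rotation-matrix element ⟨l m'| R(α,β,γ) |l m⟩ in the angular-momentum basis.
D^4_{-3,-1}(4.7959,0.8148,0.3887) = e^{-i·-3·4.7959}·d^4_{-3,-1}(0.8148)·e^{-i·-1·0.3887}. Compute d first:
Half-angle: c=0.918154, s=0.396223. N=√(1·5040·6·120)=1904.940944
The bounds max(0,m−m')=2 and min(l+m,l−m')=3 give 2 terms
  k=2: (−1)^0·1904.9409/(240)·0.9182^6·0.3962^2 = +0.746525
  k=3: (−1)^1·1904.9409/(144)·0.9182^4·0.3962^4 = -0.231709
d^4_{-3,-1}(0.8148) = +0.746525 -0.231709 = +0.514816
D = (-0.247920+0.968780i)·(+0.514816)·(+0.925403+0.378986i) = -0.307129+0.413167i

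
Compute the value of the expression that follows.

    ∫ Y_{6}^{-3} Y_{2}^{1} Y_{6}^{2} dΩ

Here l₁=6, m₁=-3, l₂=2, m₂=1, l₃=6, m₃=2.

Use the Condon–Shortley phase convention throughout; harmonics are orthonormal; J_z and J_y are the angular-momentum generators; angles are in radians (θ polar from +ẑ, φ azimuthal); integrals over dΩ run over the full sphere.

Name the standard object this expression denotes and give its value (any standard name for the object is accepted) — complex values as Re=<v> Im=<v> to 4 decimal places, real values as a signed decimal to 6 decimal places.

This is a Gaunt coefficient — the integral of a triple product of spherical harmonics over the sphere.
Checks pass: Σm=0; 14 even; l₃=6∈[4,8].
(2·6+1)(2·2+1)(2·6+1) = 845
Δ: 2! 10! 2! / 15! → 1/90090
sum: t=0:+1/69120 t=1:−1/14400 t=2:+1/69120 = -7/172800
3j²(6 2 6; 0 0 0) = Δ·Π!·Σ² = 14/715  (sign -1)
sum: t=1:−1/161280 t=2:+1/60480 = 1/96768
3j²(6 2 6; -3 1 2) = Δ·Π!·Σ² = 15/1001  (sign +1)
combine: 4πI² = 845·14/715·15/1001 = 30/121
take √, sign -1: I = -0.14046335

Gaunt coefficient, -0.140463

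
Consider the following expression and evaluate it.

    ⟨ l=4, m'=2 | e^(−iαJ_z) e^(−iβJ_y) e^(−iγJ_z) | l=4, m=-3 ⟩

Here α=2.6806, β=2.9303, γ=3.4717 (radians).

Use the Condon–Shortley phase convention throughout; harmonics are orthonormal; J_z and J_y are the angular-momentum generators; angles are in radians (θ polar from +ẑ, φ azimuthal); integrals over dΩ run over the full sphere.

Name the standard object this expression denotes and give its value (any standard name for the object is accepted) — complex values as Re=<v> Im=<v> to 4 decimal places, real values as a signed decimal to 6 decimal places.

This is a Wigner D-matrix element — the rotation-matrix element ⟨l m'| R(α,β,γ) |l m⟩ in the angular-momentum basis.
D^4_{2,-3}(2.6806,2.9303,3.4717) = e^{-i·2·2.6806}·d^4_{2,-3}(2.9303)·e^{-i·-3·3.4717}. Compute d first:
With c≡cos(β/2)=0.105450 and s≡sin(β/2)=0.994425, N=[720·2·1·5040]^{1/2}=2693.993318
k: max(0,(-3)−(2))=0 … min(4+(-3),4−(2))=1
  k=0: (−1)^5·2693.9933/(240)·0.1054^3·0.9944^5 = -0.012799
  k=1: (−1)^6·2693.9933/(720)·0.1054^1·0.9944^7 = +0.379414
d^4_{2,-3}(2.9303) = -0.012799 +0.379414 = +0.366615
Phases: e^{-i·(2)·2.6806}=+0.604239+0.796803i, e^{-i·(-3)·3.4717}=-0.548421-0.836203i ⇒ D=+0.122783-0.345443i

Wigner D-matrix element, Re=0.1228 Im=-0.3454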